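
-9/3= -3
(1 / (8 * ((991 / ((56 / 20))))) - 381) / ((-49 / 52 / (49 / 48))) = 98168369 / 237840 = 412.75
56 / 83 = 0.67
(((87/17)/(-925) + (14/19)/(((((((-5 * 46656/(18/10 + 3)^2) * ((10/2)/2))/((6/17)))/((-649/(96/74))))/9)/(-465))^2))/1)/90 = 143519914494931/20570658750000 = 6.98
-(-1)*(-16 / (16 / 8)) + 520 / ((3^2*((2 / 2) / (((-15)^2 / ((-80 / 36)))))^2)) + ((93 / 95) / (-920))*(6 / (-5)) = 129418533529 / 218500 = 592304.50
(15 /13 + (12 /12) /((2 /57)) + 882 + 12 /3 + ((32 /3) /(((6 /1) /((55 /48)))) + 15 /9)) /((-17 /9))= -645389 /1326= -486.72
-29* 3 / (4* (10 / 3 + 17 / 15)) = -1305 / 268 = -4.87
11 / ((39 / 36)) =132 / 13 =10.15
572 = 572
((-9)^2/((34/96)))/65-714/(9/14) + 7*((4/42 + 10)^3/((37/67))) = 645528368348/54090855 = 11934.15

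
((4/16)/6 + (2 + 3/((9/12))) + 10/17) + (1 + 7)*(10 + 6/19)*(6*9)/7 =4986563/7752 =643.26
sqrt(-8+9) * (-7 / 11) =-0.64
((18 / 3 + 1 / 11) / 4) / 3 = 67 / 132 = 0.51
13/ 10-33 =-317/ 10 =-31.70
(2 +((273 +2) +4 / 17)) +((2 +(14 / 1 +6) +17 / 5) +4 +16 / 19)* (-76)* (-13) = 2563297 / 85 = 30156.44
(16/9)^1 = 16/9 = 1.78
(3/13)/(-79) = -3/1027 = -0.00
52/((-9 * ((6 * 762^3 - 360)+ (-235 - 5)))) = -13/5973083478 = -0.00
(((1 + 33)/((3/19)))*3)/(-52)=-323/26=-12.42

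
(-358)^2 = 128164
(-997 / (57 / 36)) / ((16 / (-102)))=152541 / 38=4014.24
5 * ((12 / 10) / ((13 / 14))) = 84 / 13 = 6.46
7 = 7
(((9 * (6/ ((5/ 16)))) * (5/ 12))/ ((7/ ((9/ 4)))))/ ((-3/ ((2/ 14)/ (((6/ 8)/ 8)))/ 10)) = -5760/ 49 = -117.55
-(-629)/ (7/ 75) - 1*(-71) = 47672/ 7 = 6810.29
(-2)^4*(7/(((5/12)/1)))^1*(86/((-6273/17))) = -62.65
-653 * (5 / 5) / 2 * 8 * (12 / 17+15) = -697404 / 17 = -41023.76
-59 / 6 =-9.83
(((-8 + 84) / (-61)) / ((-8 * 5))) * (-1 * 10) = -19 / 61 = -0.31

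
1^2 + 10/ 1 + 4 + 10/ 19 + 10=485/ 19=25.53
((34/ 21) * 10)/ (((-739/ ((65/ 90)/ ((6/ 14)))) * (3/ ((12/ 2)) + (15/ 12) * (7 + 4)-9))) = -8840/ 1257039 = -0.01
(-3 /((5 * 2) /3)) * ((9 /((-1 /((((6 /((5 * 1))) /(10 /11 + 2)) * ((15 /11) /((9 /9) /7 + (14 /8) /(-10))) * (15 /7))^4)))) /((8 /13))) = 6663515625 /256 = 26029357.91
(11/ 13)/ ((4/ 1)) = 11/ 52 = 0.21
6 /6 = 1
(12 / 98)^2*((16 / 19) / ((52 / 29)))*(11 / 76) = 11484 / 11267893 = 0.00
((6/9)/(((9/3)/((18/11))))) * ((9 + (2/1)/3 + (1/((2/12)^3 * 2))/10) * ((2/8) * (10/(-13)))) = -614/429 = -1.43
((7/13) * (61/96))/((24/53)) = 22631/29952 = 0.76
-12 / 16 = -3 / 4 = -0.75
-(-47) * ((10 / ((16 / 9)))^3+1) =4306939 / 512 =8411.99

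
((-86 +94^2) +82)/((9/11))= 32384/3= 10794.67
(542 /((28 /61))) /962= 16531 /13468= 1.23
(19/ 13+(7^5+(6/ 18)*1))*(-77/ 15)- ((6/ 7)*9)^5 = -1116975301517/ 9832095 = -113605.02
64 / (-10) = -32 / 5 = -6.40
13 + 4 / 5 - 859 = -4226 / 5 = -845.20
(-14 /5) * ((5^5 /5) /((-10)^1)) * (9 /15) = 105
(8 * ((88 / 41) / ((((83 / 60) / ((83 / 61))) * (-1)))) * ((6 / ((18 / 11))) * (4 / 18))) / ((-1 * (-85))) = -61952 / 382653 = -0.16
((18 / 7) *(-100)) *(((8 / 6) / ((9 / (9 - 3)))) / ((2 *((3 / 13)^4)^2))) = -652584576800 / 45927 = -14209170.57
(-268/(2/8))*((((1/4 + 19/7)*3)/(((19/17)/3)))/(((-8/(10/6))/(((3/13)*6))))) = 12762495/1729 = 7381.43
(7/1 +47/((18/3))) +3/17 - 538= -53345/102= -522.99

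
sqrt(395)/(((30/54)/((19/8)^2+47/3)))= 12273 * sqrt(395)/320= 762.25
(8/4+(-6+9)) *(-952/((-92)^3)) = 595/97336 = 0.01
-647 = -647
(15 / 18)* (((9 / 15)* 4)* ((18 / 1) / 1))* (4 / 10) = 72 / 5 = 14.40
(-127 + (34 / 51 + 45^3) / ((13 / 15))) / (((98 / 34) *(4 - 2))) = 892653 / 49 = 18217.41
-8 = -8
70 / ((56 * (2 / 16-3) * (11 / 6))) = -60 / 253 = -0.24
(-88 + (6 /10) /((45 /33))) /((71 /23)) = -28.36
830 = 830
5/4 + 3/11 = 67/44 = 1.52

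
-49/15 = -3.27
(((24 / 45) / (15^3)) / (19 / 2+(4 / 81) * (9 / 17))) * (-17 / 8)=-578 / 16396875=-0.00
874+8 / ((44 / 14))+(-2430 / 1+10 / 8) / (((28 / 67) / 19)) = -109544.84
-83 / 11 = -7.55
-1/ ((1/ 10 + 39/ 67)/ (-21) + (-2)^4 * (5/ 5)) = -14070/ 224663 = -0.06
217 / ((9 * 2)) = 217 / 18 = 12.06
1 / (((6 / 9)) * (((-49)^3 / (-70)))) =15 / 16807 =0.00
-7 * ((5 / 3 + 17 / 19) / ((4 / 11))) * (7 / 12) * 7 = -275429 / 1368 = -201.34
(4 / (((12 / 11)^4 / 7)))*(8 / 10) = 102487 / 6480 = 15.82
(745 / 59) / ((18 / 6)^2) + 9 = 5524 / 531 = 10.40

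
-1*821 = -821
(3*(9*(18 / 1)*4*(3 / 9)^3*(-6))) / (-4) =108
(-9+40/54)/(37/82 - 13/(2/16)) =0.08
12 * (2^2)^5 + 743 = 13031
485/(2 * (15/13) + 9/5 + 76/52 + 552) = 31525/36242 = 0.87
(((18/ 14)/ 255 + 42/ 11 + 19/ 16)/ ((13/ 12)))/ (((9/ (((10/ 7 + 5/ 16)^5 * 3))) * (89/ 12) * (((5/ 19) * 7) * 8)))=25947448126894125/ 114976158323310592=0.23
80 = 80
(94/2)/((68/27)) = 1269/68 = 18.66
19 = 19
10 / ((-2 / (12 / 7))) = -60 / 7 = -8.57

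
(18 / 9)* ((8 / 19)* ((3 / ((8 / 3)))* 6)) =5.68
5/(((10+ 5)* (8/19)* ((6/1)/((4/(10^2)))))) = 19/3600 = 0.01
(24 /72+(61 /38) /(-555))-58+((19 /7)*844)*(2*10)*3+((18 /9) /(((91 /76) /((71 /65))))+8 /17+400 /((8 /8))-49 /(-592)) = 155853306444041 /1131042640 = 137796.14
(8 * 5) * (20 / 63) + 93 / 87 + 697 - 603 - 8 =182275 / 1827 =99.77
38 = 38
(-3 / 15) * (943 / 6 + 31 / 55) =-52051 / 1650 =-31.55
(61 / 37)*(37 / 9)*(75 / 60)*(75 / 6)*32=30500 / 9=3388.89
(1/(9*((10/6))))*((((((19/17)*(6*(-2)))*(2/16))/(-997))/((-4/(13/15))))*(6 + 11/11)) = -0.00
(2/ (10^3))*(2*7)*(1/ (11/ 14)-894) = -6874/ 275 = -25.00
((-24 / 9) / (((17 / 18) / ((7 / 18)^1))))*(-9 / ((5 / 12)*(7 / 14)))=4032 / 85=47.44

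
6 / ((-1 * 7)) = -0.86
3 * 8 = 24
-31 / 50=-0.62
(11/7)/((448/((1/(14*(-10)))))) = -0.00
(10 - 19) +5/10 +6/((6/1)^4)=-1835/216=-8.50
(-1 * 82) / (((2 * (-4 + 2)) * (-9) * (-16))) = 41 / 288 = 0.14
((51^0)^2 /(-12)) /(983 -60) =-0.00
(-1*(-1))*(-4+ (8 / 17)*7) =-12 / 17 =-0.71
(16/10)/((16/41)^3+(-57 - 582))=-551368/220182115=-0.00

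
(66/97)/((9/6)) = 44/97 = 0.45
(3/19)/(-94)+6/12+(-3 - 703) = -705.50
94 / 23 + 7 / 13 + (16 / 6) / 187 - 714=-709.36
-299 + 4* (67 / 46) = -6743 / 23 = -293.17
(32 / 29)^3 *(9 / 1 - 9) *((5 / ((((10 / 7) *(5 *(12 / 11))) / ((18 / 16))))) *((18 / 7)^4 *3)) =0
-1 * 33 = -33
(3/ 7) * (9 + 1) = 30/ 7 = 4.29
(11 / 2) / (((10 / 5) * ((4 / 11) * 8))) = 121 / 128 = 0.95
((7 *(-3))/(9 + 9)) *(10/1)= -35/3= -11.67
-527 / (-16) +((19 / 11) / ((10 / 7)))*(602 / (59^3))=5953550843 / 180733520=32.94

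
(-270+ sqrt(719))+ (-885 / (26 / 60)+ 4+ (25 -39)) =-2295.49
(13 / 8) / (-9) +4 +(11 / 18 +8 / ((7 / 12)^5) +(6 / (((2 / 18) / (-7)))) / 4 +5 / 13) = 452390401 / 15731352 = 28.76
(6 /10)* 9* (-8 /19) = -216 /95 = -2.27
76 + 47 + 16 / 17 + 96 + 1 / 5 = 18712 / 85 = 220.14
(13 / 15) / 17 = 0.05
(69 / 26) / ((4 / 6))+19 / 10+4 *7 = 8809 / 260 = 33.88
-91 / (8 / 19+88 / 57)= -741 / 16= -46.31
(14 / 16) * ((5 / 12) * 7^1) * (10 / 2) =1225 / 96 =12.76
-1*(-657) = 657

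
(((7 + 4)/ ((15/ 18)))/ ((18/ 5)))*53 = 583/ 3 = 194.33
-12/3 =-4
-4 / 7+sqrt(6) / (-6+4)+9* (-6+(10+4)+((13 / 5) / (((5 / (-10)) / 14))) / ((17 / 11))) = -209752 / 595- sqrt(6) / 2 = -353.75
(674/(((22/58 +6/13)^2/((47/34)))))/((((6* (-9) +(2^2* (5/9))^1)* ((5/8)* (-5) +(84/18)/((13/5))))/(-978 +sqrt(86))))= -3091123962460872/165185325535 +3160658448324* sqrt(86)/165185325535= -18535.62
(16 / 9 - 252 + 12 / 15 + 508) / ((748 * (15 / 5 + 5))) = 2909 / 67320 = 0.04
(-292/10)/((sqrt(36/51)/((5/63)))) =-73*sqrt(51)/189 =-2.76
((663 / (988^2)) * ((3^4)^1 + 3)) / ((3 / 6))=1071 / 9386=0.11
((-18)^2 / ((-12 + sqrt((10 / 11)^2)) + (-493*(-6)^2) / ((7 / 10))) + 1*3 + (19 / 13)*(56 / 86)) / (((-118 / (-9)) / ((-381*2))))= -228.93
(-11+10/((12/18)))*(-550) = -2200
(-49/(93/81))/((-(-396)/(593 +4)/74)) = -3247083/682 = -4761.12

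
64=64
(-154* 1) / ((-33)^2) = -14 / 99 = -0.14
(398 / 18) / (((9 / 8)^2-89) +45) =-12736 / 24615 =-0.52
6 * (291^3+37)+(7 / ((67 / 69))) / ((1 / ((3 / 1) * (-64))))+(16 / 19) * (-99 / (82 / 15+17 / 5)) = 25032649629840 / 169309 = 147851854.48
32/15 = 2.13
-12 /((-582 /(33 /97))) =66 /9409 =0.01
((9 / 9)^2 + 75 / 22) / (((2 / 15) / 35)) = 50925 / 44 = 1157.39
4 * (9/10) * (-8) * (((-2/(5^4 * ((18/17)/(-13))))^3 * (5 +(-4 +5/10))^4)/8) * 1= -10793861/9765625000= -0.00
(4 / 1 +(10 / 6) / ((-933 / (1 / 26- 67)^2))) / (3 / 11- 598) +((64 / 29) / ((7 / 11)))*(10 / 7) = 87701226686579 / 17678256441300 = 4.96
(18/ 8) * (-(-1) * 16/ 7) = 36/ 7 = 5.14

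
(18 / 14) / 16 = 0.08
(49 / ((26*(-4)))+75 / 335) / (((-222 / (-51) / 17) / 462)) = -115025757 / 257816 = -446.15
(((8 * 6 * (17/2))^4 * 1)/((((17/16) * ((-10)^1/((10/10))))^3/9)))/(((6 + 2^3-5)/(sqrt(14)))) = -2887778304 * sqrt(14)/125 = -86440616.18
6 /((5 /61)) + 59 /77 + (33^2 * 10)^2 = 45657986977 /385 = 118592173.97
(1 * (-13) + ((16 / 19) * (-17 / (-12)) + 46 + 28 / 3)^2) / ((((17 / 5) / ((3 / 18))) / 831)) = 1591064455 / 12274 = 129628.85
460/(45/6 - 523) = -920/1031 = -0.89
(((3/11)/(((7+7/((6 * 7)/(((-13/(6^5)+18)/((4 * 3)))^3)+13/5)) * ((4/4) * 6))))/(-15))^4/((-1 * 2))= -2895783288346173069544436022041448070235811463859916620689003688401/213310942357538588512333796741998279744174473840198021652489129479603451801920000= -0.00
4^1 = 4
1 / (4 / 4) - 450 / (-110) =5.09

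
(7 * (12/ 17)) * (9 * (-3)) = -2268/ 17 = -133.41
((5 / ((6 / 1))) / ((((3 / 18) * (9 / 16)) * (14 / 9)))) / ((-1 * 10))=-0.57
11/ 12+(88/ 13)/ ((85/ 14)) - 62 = -795181/ 13260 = -59.97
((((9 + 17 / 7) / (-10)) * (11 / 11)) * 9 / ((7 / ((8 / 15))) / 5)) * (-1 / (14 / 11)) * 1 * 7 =1056 / 49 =21.55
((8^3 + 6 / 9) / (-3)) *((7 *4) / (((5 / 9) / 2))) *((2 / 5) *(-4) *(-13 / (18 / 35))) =-31350592 / 45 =-696679.82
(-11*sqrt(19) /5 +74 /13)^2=525431 /4225 - 1628*sqrt(19) /65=15.19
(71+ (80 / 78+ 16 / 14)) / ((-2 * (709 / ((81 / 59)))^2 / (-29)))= 1266874425 / 318469526102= 0.00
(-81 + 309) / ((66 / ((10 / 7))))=380 / 77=4.94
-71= -71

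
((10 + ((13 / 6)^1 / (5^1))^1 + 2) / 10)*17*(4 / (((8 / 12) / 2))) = 6341 / 25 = 253.64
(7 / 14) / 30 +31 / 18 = 1.74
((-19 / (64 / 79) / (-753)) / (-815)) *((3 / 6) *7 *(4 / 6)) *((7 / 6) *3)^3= -0.00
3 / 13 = 0.23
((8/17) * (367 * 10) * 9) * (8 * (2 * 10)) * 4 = 169113600/17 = 9947858.82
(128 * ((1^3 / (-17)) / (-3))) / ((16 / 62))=496 / 51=9.73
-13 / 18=-0.72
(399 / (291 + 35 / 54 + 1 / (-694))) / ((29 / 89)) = 332702559 / 79240702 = 4.20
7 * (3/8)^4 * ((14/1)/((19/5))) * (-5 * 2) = -99225/19456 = -5.10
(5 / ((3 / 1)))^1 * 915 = 1525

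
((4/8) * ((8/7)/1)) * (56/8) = 4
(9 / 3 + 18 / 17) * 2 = 138 / 17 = 8.12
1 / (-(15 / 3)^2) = -1 / 25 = -0.04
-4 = -4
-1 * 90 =-90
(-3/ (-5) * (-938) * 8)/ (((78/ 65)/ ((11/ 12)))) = -10318/ 3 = -3439.33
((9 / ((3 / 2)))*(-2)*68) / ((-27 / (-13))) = -3536 / 9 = -392.89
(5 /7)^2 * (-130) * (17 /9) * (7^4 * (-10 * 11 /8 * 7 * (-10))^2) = -5016026640625 /18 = -278668146701.39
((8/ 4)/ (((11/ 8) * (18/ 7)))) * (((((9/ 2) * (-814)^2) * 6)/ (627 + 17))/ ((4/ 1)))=90354/ 23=3928.43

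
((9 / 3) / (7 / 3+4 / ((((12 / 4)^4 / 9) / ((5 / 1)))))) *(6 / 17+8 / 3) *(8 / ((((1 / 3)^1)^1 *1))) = 33264 / 697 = 47.72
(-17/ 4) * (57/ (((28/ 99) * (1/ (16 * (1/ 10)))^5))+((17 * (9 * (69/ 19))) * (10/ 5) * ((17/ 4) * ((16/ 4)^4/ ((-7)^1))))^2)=-7008705435184920576/ 55278125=-126789854670.09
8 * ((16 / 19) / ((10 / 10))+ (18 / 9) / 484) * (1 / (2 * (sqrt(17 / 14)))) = 7782 * sqrt(238) / 39083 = 3.07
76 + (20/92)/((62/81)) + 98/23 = 114857/1426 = 80.54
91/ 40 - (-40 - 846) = 35531/ 40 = 888.28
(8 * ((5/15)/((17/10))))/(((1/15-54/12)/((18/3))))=-4800/2261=-2.12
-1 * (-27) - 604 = -577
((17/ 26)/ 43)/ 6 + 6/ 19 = 40571/ 127452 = 0.32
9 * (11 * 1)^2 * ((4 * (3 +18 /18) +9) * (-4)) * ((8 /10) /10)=-8712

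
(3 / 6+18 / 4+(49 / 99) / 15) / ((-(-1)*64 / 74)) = 5.82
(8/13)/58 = 4/377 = 0.01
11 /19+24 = 467 /19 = 24.58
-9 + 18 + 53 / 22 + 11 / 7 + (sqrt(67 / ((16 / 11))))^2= 72741 / 1232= 59.04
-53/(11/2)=-106/11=-9.64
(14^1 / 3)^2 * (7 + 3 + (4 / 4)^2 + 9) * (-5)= -19600 / 9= -2177.78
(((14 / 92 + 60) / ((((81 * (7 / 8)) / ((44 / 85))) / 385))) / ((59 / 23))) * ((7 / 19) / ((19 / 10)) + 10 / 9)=22713306880 / 263958507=86.05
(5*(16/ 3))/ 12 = 20/ 9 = 2.22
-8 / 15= -0.53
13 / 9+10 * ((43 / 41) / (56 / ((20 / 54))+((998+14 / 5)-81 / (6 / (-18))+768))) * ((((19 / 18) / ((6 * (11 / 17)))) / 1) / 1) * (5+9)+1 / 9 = 5922523 / 3762693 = 1.57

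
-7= -7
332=332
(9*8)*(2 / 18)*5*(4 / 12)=40 / 3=13.33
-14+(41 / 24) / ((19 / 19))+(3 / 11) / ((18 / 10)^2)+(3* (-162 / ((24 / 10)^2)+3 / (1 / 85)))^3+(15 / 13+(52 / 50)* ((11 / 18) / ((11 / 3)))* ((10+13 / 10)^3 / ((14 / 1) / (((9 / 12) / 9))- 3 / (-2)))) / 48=1947795951608603693 / 6177600000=315299784.97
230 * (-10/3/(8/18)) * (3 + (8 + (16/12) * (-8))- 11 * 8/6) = 24725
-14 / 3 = -4.67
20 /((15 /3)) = 4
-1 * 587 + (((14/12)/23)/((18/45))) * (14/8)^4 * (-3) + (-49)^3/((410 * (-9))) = -24276779231/43453440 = -558.68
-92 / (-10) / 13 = 46 / 65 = 0.71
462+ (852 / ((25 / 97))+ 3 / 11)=1036209 / 275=3768.03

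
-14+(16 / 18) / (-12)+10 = -110 / 27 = -4.07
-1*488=-488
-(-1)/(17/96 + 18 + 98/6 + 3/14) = 672/23335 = 0.03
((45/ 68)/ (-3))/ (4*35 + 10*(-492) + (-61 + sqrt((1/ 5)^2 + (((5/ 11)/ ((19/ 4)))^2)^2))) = 3276075*sqrt(1912029761)/ 76015862999158305952 + 3463789527375375/ 76015862999158305952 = 0.00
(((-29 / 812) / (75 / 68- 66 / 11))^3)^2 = 0.00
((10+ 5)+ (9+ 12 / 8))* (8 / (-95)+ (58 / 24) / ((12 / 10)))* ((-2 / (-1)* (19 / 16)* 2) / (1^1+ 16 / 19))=4263277 / 33600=126.88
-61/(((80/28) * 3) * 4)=-427/240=-1.78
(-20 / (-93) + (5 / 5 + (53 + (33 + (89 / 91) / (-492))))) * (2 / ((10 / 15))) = 121045805 / 462644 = 261.64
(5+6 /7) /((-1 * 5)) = -1.17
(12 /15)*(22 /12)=22 /15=1.47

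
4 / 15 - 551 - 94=-9671 / 15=-644.73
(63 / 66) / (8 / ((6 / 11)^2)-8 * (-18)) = 0.01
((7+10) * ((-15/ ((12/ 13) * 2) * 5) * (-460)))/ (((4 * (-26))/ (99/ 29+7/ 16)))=-87339625/ 7424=-11764.50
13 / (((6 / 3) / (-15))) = -97.50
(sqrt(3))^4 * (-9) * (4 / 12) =-27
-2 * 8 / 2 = -8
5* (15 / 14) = 75 / 14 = 5.36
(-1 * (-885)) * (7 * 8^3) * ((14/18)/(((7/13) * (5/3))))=2748928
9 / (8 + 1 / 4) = 12 / 11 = 1.09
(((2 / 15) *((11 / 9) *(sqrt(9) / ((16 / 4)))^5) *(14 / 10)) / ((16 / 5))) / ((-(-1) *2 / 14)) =4851 / 40960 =0.12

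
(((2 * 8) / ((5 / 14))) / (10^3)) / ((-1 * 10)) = -14 / 3125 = -0.00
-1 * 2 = -2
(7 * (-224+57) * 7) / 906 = -8183 / 906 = -9.03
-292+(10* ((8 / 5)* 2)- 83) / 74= -21659 / 74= -292.69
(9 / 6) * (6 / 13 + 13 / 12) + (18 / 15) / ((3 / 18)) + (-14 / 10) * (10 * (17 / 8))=-10521 / 520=-20.23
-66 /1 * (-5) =330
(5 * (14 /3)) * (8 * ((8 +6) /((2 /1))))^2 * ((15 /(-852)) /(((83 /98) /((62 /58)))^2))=-2532559433600 /1234047237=-2052.24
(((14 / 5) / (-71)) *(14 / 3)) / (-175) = 28 / 26625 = 0.00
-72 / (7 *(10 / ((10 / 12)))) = -6 / 7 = -0.86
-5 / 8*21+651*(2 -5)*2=-31353 / 8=-3919.12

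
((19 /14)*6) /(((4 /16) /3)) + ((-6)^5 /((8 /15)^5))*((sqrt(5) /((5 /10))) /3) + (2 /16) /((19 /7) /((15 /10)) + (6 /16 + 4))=710823 /7273-61509375*sqrt(5) /512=-268533.41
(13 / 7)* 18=234 / 7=33.43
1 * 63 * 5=315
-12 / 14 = -6 / 7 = -0.86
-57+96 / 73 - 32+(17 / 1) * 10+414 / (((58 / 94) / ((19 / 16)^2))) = 278693745 / 270976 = 1028.48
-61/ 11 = -5.55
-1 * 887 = -887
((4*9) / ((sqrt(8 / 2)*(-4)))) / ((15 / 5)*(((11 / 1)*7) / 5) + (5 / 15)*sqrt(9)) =-45 / 472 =-0.10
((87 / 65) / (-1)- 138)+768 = 40863 / 65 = 628.66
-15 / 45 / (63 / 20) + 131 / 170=21359 / 32130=0.66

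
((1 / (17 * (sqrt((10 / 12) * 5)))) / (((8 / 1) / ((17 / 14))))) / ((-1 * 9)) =-sqrt(6) / 5040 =-0.00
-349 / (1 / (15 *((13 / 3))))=-22685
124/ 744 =1/ 6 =0.17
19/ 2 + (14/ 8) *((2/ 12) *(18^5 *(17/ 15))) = 6246167/ 10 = 624616.70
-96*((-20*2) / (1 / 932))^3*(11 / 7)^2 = 601844525432832000 / 49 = 12282541335363918.37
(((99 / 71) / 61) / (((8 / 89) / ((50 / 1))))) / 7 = 220275 / 121268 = 1.82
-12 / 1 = -12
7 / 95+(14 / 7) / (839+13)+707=28615367 / 40470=707.08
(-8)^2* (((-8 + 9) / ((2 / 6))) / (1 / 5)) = 960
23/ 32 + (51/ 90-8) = -3223/ 480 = -6.71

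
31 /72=0.43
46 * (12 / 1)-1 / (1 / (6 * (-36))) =768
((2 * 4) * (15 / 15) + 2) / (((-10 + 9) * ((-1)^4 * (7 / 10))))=-100 / 7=-14.29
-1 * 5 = -5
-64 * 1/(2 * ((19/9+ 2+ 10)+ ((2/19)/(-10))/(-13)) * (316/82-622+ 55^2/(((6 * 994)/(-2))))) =21743074080/5936910802691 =0.00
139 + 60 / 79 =11041 / 79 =139.76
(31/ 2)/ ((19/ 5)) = 155/ 38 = 4.08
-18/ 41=-0.44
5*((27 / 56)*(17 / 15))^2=1.49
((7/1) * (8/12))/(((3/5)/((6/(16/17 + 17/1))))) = 476/183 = 2.60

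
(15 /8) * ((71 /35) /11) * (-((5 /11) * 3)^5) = -161746875 /99207416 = -1.63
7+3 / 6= 15 / 2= 7.50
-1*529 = -529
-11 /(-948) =11 /948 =0.01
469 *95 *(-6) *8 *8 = -17109120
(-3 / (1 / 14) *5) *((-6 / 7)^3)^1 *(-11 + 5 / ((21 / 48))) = 19440 / 343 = 56.68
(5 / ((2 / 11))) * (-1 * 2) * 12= -660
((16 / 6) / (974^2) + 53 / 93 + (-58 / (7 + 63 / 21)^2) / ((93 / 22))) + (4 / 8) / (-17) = 2520254417 / 6249403150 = 0.40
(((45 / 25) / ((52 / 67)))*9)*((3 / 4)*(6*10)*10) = 244215 / 26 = 9392.88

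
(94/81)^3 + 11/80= 1.70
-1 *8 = -8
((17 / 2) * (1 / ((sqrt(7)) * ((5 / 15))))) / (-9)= -17 * sqrt(7) / 42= -1.07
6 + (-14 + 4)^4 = 10006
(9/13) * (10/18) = 5/13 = 0.38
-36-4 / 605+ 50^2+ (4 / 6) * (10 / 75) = 13416928 / 5445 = 2464.08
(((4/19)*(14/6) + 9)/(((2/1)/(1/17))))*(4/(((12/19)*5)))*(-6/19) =-541/4845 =-0.11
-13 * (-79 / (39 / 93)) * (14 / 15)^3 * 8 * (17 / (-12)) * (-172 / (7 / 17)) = 95440155328 / 10125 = 9426188.18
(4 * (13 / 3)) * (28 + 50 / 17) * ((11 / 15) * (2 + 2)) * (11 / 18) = 6619184 / 6885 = 961.39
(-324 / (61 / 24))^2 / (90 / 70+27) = 23514624 / 40931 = 574.49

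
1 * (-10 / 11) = -10 / 11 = -0.91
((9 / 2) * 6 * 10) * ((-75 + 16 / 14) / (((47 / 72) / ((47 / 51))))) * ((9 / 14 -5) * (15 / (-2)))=-766349100 / 833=-919986.91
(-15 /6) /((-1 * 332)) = 5 /664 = 0.01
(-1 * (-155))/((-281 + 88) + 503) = 1/2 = 0.50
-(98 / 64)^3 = -3.59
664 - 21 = 643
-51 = -51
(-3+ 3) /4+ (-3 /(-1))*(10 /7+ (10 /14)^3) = 1845 /343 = 5.38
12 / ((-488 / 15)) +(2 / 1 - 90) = -10781 / 122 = -88.37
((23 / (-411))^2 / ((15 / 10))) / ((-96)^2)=529 / 2335163904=0.00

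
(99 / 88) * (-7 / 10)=-63 / 80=-0.79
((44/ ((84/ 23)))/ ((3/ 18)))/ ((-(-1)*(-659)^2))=506/ 3039967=0.00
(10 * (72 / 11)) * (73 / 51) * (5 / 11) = 87600 / 2057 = 42.59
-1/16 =-0.06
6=6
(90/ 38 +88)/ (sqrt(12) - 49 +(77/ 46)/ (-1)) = -61369014/ 34251737 - 7266344 * sqrt(3)/ 102755211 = -1.91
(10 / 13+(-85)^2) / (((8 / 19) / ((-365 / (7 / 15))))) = -9771588375 / 728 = -13422511.50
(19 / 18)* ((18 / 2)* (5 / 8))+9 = 239 / 16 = 14.94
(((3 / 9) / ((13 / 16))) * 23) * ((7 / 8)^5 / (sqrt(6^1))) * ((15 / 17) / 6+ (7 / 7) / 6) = 386561 * sqrt(6) / 1527552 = 0.62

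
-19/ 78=-0.24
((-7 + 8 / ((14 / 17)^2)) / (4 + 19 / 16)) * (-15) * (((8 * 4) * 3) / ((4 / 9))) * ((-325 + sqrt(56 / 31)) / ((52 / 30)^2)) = 17131500000 / 52871 - 1370520000 * sqrt(434) / 21307013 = 322684.50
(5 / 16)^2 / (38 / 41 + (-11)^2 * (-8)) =-41 / 406016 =-0.00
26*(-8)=-208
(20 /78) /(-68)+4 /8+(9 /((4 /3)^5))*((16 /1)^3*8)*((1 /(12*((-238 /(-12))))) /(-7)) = -1348567 /32487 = -41.51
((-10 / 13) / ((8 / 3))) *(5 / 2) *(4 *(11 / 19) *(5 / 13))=-4125 / 6422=-0.64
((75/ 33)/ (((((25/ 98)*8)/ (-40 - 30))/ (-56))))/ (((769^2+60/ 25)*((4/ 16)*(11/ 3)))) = 2881200/ 357774857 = 0.01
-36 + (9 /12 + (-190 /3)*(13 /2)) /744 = -326339 /8928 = -36.55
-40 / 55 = -8 / 11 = -0.73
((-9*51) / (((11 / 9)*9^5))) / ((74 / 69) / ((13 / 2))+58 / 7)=-35581 / 47278242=-0.00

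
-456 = -456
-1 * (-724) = 724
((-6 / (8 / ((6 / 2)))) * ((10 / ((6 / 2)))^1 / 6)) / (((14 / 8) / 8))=-40 / 7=-5.71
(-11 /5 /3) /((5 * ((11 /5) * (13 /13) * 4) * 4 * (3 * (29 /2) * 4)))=-1 /41760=-0.00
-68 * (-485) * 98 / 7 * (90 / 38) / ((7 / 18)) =53427600 / 19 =2811978.95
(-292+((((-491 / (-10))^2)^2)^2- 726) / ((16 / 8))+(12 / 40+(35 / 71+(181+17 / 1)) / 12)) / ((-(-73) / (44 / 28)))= 7914513524510373443999303 / 21768600000000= 363574760182.57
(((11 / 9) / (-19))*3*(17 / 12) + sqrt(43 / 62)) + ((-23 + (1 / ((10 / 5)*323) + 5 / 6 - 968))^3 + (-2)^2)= -3533085845809826329 / 3639412836 + sqrt(2666) / 62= -970784574.87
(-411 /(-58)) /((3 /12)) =822 /29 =28.34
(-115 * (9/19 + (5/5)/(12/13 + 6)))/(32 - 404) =0.19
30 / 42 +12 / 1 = 89 / 7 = 12.71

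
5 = 5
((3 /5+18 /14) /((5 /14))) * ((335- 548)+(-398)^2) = 20881212 /25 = 835248.48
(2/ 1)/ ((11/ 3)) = 0.55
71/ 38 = 1.87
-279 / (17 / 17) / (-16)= 279 / 16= 17.44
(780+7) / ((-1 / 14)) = -11018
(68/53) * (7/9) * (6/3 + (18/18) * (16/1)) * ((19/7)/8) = 323/53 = 6.09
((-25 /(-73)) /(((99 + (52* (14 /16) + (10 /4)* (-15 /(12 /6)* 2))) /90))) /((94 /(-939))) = -1056375 /367117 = -2.88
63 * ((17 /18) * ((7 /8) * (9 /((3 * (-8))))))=-2499 /128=-19.52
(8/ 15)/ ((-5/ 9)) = -0.96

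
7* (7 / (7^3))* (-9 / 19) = -9 / 133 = -0.07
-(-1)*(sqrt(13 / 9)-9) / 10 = -9 / 10 + sqrt(13) / 30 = -0.78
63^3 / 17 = 250047 / 17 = 14708.65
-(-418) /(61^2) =418 /3721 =0.11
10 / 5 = 2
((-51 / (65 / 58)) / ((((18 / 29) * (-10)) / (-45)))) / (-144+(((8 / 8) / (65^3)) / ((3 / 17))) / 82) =2.29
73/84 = 0.87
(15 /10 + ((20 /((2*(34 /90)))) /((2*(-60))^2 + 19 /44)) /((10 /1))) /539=32318529 /11611701794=0.00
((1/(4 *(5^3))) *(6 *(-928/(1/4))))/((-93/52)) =96512/3875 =24.91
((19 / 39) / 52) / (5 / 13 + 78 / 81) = 171 / 24596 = 0.01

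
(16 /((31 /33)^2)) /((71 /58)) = 1010592 /68231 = 14.81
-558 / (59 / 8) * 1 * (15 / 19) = -66960 / 1121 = -59.73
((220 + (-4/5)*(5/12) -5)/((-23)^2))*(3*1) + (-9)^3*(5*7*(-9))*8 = 42252868/23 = 1837081.22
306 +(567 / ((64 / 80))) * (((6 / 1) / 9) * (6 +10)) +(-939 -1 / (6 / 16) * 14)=20669 / 3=6889.67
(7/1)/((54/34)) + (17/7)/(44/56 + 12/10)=21131/3753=5.63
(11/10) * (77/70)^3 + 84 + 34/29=25124589/290000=86.64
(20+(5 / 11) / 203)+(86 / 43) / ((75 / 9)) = 1130023 / 55825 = 20.24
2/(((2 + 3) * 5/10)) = 4/5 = 0.80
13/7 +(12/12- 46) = -302/7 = -43.14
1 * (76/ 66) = 38/ 33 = 1.15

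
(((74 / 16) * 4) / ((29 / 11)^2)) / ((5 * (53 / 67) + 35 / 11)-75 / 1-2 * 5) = -3299549 / 96521570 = -0.03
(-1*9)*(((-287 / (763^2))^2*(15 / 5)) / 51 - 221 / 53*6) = 1403256383178705 / 6231991649989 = 225.17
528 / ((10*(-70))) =-132 / 175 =-0.75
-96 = -96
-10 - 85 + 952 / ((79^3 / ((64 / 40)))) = -234185909 / 2465195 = -95.00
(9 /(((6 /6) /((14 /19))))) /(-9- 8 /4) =-126 /209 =-0.60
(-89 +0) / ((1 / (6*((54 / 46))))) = -14418 / 23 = -626.87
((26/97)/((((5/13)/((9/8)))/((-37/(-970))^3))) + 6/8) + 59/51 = 172193380748863/90299866620000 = 1.91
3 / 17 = 0.18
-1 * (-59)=59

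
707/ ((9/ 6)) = 1414/ 3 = 471.33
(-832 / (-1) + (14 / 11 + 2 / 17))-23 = 151543 / 187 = 810.39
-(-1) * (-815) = -815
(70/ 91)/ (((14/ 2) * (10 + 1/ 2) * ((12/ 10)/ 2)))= 100/ 5733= 0.02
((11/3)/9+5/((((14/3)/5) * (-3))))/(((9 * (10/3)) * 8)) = -0.01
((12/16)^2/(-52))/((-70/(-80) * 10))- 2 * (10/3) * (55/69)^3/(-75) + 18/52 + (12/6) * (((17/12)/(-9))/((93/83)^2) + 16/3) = 24834817235659/2298275244720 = 10.81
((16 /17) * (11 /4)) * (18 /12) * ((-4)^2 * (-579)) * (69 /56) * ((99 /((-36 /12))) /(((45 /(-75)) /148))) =-42926550480 /119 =-360727314.96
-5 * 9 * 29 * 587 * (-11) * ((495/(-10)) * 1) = -417106057.50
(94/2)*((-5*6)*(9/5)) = -2538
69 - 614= -545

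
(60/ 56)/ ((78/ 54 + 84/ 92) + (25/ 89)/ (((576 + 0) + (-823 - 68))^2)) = 3481947/ 7661414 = 0.45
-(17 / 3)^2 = -289 / 9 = -32.11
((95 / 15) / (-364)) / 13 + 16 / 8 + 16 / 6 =66229 / 14196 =4.67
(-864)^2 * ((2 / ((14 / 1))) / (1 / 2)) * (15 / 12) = 1866240 / 7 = 266605.71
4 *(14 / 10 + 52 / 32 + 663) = 26641 / 10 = 2664.10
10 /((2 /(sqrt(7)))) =5 * sqrt(7) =13.23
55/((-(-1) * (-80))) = -11/16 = -0.69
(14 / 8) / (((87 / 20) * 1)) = 35 / 87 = 0.40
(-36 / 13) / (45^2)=-4 / 2925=-0.00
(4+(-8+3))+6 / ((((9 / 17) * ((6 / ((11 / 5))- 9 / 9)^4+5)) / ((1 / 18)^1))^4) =-196964695241070557669435726975 / 196964699078837945604846185856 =-1.00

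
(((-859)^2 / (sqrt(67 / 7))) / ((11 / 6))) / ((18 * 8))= 737881 * sqrt(469) / 17688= 903.43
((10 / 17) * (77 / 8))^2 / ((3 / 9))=444675 / 4624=96.17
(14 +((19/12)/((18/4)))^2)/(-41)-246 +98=-17735473/119556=-148.34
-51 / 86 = -0.59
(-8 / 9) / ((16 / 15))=-5 / 6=-0.83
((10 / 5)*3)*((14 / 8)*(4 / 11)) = 42 / 11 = 3.82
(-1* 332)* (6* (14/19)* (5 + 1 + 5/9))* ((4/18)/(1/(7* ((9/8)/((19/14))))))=-13437368/1083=-12407.54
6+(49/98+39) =45.50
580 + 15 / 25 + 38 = 3093 / 5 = 618.60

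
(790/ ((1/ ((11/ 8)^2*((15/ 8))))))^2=513981455625/ 65536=7842734.61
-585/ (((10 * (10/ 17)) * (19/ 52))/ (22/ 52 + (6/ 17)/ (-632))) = -115.00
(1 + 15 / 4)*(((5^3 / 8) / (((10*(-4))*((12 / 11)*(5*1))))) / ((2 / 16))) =-1045 / 384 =-2.72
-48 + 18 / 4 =-87 / 2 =-43.50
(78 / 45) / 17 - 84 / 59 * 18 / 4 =-94856 / 15045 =-6.30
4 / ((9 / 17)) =68 / 9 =7.56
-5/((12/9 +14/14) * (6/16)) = -40/7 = -5.71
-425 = -425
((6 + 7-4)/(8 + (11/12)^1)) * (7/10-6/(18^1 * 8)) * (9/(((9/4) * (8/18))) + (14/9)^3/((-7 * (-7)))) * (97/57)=50706071/4940190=10.26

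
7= 7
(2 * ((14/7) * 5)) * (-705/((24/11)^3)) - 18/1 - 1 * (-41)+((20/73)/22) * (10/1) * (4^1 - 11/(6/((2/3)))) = -411411829/308352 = -1334.23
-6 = -6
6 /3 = 2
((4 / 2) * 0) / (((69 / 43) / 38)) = 0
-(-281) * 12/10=1686/5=337.20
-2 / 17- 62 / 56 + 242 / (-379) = -1.86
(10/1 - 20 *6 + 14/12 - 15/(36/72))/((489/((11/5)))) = -9163/14670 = -0.62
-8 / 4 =-2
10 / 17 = 0.59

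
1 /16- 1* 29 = -463 /16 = -28.94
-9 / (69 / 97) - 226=-5489 / 23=-238.65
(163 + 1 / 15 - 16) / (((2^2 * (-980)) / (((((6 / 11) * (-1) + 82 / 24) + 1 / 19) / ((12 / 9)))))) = -8088299 / 98313600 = -0.08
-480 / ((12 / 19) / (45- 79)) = 25840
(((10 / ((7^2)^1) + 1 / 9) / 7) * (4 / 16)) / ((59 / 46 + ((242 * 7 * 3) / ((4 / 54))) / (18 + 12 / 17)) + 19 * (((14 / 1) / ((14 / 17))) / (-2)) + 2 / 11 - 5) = 1863851 / 579946324230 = 0.00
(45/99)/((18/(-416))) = -1040/99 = -10.51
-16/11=-1.45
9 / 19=0.47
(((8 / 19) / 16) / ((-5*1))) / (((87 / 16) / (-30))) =16 / 551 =0.03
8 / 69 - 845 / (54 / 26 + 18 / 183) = -44659 / 115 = -388.34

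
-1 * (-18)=18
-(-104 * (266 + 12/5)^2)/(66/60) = 34054592/5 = 6810918.40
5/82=0.06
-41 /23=-1.78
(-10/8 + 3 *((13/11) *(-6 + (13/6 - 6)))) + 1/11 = -1585/44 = -36.02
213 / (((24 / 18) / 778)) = 248571 / 2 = 124285.50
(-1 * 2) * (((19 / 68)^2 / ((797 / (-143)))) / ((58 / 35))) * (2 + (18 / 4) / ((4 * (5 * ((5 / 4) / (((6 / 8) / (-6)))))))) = 285836551 / 8549960960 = 0.03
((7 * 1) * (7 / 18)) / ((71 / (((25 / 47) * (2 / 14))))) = 175 / 60066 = 0.00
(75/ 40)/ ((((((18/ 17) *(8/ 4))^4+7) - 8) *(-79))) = -0.00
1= 1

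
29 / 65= 0.45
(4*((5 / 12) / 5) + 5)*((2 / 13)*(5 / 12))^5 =3125 / 541345194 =0.00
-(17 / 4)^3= -4913 / 64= -76.77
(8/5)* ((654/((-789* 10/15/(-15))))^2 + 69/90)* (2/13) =5786893096/67439775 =85.81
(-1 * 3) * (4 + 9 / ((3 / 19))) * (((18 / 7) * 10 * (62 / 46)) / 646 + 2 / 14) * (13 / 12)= -8103667 / 208012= -38.96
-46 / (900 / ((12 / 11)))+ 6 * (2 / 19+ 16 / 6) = 259826 / 15675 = 16.58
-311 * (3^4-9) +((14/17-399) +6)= -387331/17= -22784.18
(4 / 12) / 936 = 1 / 2808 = 0.00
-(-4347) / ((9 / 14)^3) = 441784 / 27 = 16362.37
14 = 14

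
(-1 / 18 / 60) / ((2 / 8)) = -1 / 270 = -0.00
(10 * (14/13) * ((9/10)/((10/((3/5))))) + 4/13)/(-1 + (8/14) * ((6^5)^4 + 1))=2023/4753005972081867825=0.00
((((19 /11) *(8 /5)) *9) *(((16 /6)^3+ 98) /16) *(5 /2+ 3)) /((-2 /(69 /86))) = -401.18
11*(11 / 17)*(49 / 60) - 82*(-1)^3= 89569 / 1020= 87.81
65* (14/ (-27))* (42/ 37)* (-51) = 216580/ 111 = 1951.17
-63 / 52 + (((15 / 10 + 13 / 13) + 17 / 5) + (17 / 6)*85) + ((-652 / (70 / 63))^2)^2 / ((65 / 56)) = 49797749030970467 / 487500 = 102149228781.48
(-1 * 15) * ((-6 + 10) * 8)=-480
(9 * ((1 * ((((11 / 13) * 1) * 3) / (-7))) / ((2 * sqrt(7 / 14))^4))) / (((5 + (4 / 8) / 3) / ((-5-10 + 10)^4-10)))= -547965 / 5642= -97.12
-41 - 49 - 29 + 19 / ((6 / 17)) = -391 / 6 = -65.17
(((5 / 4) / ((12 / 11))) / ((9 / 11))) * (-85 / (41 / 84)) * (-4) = 359975 / 369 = 975.54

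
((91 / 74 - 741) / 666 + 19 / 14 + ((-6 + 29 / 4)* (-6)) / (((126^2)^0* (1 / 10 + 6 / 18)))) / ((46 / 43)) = -3290245577 / 206302824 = -15.95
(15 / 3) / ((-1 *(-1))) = 5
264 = 264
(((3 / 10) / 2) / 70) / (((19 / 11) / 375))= 495 / 1064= 0.47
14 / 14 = 1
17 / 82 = 0.21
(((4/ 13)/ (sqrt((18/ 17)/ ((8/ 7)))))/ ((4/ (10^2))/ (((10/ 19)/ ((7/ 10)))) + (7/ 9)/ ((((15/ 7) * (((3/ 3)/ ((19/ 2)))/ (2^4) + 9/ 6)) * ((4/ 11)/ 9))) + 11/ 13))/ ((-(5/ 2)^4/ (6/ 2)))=-351744 * sqrt(119)/ 1072493261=-0.00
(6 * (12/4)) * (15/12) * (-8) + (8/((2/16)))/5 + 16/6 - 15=-2693/15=-179.53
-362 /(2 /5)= -905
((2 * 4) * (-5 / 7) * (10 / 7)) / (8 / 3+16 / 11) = -1650 / 833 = -1.98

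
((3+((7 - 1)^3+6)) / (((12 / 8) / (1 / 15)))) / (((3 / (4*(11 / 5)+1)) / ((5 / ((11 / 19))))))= 9310 / 33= 282.12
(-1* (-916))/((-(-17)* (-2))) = -458/17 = -26.94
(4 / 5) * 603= 2412 / 5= 482.40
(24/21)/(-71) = -8/497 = -0.02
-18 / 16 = -9 / 8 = -1.12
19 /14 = 1.36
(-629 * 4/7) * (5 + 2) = -2516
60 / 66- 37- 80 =-1277 / 11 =-116.09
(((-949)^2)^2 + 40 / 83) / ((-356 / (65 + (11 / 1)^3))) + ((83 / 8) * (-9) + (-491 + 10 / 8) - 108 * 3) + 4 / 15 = -2819354036426674741 / 886440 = -3180535666741.88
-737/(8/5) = -3685/8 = -460.62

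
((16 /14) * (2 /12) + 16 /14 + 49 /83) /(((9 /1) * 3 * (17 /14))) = 6706 /114291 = 0.06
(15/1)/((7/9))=135/7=19.29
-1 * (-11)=11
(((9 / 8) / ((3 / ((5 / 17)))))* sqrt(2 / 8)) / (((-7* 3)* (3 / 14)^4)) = -1715 / 1377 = -1.25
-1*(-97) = 97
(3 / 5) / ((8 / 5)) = 3 / 8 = 0.38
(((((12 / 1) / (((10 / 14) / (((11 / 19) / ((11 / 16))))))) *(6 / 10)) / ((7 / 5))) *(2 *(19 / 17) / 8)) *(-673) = -96912 / 85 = -1140.14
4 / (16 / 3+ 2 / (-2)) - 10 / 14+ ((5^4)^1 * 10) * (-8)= -4549981 / 91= -49999.79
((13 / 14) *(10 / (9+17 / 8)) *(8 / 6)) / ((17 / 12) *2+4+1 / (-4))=8320 / 49217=0.17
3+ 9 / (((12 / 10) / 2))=18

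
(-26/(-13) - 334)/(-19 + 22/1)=-110.67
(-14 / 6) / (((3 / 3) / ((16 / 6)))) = -56 / 9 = -6.22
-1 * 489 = -489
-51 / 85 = -0.60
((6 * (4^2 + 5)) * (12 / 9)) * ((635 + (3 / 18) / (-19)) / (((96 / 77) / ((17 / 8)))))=663300407 / 3648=181825.77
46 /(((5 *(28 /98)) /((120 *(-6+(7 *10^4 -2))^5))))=6490514662528345507303784448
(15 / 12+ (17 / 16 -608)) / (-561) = 881 / 816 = 1.08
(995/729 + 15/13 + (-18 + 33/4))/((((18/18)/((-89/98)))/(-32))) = -97587788/464373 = -210.15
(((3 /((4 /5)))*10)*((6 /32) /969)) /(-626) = -75 /6470336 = -0.00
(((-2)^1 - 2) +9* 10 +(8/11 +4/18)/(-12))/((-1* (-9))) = 51037/5346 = 9.55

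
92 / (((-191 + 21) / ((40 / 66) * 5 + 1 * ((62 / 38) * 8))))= -463864 / 53295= -8.70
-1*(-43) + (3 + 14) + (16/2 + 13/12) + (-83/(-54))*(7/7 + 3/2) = 1969/27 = 72.93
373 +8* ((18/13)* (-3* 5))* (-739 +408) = 719809/13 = 55369.92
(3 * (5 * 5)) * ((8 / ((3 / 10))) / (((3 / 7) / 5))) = 70000 / 3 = 23333.33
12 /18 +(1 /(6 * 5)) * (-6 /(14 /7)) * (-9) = 47 /30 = 1.57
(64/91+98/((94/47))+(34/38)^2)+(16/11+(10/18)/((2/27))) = 42971891/722722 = 59.46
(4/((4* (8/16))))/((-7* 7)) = -2/49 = -0.04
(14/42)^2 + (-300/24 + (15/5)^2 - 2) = -97/18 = -5.39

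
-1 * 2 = -2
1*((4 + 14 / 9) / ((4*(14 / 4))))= 25 / 63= 0.40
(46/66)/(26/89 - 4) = -2047/10890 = -0.19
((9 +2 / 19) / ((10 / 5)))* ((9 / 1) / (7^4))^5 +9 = 27288955073793519819 / 3032106119309256038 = 9.00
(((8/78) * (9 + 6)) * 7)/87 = 140/1131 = 0.12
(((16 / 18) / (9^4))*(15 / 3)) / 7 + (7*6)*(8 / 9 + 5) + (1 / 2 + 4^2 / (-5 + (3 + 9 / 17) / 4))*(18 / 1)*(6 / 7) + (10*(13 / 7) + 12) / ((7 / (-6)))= 2443370288 / 14467005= 168.89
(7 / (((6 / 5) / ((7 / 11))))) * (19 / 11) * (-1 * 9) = -13965 / 242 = -57.71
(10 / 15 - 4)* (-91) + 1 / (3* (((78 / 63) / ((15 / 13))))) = 307895 / 1014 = 303.64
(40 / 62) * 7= 4.52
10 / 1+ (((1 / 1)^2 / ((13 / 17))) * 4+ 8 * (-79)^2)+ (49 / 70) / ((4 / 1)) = 25970571 / 520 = 49943.41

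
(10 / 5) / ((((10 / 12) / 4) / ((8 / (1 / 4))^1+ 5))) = 1776 / 5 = 355.20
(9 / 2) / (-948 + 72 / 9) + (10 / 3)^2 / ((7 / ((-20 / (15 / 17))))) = -12785701 / 355320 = -35.98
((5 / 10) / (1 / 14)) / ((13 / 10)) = 70 / 13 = 5.38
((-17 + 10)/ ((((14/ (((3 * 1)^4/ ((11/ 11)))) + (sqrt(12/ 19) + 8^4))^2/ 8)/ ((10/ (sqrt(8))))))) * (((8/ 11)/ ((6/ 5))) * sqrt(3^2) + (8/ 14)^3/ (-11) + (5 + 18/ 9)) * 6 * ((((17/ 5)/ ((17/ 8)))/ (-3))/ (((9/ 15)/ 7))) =-92708669024050725 * sqrt(114)/ 657932141491373138879104 + 163983276827603657595 * sqrt(2)/ 59812012862852103534464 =0.00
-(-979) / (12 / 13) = 12727 / 12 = 1060.58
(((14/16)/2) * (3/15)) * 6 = 21/40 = 0.52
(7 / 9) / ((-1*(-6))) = 7 / 54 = 0.13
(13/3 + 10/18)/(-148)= -11/333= -0.03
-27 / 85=-0.32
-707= -707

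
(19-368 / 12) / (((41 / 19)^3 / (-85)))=20405525 / 206763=98.69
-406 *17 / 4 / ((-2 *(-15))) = -3451 / 60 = -57.52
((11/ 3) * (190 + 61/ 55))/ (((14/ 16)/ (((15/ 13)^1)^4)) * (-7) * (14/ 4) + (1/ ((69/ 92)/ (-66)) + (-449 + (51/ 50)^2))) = -567594000/ 443923699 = -1.28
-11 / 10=-1.10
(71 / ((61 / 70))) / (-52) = -2485 / 1586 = -1.57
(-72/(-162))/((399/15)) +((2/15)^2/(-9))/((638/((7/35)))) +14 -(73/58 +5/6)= 5122556734/429573375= 11.92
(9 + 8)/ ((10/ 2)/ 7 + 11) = 119/ 82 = 1.45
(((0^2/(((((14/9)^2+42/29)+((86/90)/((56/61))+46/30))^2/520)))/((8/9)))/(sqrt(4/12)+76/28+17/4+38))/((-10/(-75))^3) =0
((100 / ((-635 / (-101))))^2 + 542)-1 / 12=153851687 / 193548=794.90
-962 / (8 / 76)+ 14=-9125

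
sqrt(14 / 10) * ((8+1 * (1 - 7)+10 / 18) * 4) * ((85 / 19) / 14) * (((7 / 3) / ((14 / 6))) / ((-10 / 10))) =-782 * sqrt(35) / 1197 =-3.86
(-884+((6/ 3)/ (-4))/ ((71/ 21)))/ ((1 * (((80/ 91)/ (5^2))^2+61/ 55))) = -285909598975/ 359049982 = -796.29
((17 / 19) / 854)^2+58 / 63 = 2181490945 / 2369547684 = 0.92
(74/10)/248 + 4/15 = 1103/3720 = 0.30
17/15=1.13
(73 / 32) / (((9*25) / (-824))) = -8.35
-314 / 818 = -157 / 409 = -0.38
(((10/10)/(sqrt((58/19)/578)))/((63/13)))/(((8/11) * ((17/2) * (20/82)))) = 5863 * sqrt(551)/73080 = 1.88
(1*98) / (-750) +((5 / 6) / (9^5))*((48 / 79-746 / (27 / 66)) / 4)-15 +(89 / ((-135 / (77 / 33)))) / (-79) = -476021997647 / 31487879250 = -15.12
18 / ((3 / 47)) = 282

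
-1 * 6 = -6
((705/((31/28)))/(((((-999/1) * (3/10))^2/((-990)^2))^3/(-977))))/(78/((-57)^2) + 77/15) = -20556717825559300000000000000/131162253734680820217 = -156727391.00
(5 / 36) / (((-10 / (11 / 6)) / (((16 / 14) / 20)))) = -11 / 7560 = -0.00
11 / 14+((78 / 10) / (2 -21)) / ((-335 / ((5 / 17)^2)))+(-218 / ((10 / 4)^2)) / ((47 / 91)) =-403951368141 / 6051905650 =-66.75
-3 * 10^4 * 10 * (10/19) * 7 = -21000000/19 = -1105263.16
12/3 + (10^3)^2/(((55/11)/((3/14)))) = 300028/7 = 42861.14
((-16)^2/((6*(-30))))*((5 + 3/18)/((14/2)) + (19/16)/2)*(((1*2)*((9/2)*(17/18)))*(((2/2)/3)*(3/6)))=-3043/1134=-2.68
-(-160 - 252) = 412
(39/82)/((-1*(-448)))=39/36736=0.00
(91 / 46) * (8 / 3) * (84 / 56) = 182 / 23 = 7.91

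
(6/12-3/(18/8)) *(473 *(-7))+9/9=16561/6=2760.17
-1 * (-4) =4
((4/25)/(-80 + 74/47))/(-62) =47/1428325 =0.00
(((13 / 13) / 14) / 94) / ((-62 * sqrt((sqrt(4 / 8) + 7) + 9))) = -sqrt(2) / (81592 * sqrt(sqrt(2) + 32)) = -0.00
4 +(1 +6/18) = 16/3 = 5.33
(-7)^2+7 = 56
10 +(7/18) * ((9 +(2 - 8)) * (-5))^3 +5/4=-5205/4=-1301.25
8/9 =0.89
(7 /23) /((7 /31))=31 /23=1.35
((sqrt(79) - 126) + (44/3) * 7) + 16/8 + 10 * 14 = sqrt(79) + 356/3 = 127.55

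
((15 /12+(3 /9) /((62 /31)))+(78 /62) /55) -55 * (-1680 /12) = 157571453 /20460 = 7701.44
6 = 6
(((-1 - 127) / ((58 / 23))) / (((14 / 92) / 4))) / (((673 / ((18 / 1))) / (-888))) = 4329234432 / 136619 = 31688.38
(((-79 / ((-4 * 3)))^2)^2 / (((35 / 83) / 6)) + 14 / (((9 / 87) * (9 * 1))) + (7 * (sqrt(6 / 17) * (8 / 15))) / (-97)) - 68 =1075483441 / 40320 - 56 * sqrt(102) / 24735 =26673.67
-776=-776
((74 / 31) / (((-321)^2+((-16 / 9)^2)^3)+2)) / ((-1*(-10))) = 19663317 / 8490598087745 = 0.00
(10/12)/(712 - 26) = 5/4116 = 0.00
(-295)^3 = -25672375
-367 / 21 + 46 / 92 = -713 / 42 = -16.98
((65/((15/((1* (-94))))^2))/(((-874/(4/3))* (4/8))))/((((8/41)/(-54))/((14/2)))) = 32967116/2185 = 15087.92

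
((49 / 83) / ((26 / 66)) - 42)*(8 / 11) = -349608 / 11869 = -29.46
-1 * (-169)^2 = -28561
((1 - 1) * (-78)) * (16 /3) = 0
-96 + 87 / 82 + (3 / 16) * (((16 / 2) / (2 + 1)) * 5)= -3790 / 41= -92.44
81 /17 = 4.76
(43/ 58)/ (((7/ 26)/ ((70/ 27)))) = 7.14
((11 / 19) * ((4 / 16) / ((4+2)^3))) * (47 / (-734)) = -517 / 12049344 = -0.00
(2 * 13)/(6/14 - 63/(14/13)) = -364/813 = -0.45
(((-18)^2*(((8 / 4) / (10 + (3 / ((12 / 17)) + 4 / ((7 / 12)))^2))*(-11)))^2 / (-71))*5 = -156148390379520 / 776243193191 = -201.16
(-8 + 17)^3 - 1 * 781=-52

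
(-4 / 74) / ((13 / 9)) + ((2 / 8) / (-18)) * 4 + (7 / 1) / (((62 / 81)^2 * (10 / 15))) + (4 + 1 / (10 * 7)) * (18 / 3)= 48823763251 / 1164847320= 41.91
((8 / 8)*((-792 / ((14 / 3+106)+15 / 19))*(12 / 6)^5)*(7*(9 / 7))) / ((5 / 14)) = -182020608 / 31765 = -5730.23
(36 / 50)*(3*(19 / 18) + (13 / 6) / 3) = 14 / 5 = 2.80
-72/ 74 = -36/ 37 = -0.97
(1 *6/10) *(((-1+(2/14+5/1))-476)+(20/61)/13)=-7857417/27755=-283.10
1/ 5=0.20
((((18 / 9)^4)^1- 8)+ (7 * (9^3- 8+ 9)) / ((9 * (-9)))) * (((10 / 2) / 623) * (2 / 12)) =-11155 / 151389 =-0.07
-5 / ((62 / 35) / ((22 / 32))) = -1925 / 992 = -1.94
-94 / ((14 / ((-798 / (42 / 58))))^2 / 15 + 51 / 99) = -182.47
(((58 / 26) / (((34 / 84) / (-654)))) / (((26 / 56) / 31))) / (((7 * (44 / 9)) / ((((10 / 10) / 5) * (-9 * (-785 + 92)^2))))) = 87326395276428 / 14365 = 6079108616.53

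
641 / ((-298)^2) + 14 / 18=627397 / 799236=0.78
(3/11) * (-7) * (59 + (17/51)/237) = -112.64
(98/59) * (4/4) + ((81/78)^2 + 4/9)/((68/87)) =1727471/478608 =3.61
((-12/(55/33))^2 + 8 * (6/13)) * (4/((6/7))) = 84224/325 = 259.15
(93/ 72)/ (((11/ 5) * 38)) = 155/ 10032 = 0.02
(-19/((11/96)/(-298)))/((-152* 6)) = -596/11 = -54.18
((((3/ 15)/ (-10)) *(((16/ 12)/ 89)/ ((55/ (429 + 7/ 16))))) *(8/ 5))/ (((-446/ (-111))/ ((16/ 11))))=-2033816/ 1500929375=-0.00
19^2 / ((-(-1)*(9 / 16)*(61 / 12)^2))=92416 / 3721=24.84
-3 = -3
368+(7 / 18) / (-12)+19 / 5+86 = 494389 / 1080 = 457.77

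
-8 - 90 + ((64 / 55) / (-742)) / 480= -29995351 / 306075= -98.00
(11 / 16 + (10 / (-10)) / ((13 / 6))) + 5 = 1087 / 208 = 5.23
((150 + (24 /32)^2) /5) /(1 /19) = 45771 /80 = 572.14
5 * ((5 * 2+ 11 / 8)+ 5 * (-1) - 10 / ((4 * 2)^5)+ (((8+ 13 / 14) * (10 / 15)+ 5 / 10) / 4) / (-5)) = 10411507 / 344064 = 30.26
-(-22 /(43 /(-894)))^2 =-386830224 /1849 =-209210.51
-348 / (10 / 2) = -348 / 5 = -69.60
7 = 7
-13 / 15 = -0.87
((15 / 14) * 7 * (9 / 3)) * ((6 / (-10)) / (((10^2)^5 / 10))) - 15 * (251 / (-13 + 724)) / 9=-2510000057591 / 4266000000000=-0.59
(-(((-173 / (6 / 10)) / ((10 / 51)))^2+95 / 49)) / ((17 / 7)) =-890388.55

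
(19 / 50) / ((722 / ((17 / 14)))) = 17 / 26600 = 0.00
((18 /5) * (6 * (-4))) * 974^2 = -409828032 /5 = -81965606.40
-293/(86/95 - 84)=27835/7894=3.53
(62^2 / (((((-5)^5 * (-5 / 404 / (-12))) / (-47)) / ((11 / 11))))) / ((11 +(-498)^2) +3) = 437939232 / 1937640625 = 0.23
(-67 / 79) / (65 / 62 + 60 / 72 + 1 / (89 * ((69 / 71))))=-4251619 / 9491218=-0.45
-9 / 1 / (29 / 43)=-387 / 29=-13.34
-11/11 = -1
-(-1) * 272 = 272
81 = 81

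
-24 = -24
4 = 4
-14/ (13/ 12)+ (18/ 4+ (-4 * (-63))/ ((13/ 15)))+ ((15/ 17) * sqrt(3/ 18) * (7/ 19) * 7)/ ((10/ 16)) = 196 * sqrt(6)/ 323+ 7341/ 26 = 283.83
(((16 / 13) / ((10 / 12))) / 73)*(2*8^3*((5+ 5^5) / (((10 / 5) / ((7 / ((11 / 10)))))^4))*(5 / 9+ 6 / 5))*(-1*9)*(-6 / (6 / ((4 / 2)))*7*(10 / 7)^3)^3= 4861526016000000000000 / 680821141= 7140680162868.21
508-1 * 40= 468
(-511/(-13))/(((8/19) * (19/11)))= 5621/104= 54.05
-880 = -880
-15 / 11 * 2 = -30 / 11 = -2.73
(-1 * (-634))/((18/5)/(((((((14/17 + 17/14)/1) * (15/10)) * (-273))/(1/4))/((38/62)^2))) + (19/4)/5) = 76829451400/115073899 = 667.65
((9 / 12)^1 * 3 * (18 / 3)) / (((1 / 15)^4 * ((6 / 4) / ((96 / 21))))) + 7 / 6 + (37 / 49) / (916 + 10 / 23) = 2082858.31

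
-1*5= -5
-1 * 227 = -227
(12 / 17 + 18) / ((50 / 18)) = 2862 / 425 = 6.73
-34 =-34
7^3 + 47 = 390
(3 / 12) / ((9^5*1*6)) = 1 / 1417176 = 0.00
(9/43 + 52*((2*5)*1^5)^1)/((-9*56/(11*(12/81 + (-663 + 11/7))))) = 15376472969/2048004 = 7508.03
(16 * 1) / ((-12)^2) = 1 / 9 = 0.11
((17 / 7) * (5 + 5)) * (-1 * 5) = -850 / 7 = -121.43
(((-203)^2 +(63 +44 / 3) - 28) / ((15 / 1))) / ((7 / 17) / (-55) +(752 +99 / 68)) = 92584448 / 25361073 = 3.65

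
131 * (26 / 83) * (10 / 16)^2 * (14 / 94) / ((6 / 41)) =16.31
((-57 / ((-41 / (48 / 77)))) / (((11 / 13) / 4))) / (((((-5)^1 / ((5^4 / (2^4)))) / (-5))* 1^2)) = 5557500 / 34727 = 160.03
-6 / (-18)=1 / 3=0.33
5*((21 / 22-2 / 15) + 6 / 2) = 1261 / 66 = 19.11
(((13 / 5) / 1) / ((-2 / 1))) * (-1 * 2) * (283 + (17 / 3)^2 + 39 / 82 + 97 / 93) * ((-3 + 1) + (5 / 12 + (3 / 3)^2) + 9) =1902236323 / 274536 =6928.91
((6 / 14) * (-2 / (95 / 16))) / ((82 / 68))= -3264 / 27265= -0.12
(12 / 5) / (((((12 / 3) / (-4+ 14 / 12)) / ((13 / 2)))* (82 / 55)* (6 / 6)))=-2431 / 328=-7.41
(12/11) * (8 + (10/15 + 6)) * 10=160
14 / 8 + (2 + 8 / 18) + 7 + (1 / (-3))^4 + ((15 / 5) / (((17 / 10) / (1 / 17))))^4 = 25329237708271 / 2260145410884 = 11.21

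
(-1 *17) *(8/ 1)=-136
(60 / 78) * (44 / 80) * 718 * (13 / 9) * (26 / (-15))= -102674 / 135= -760.55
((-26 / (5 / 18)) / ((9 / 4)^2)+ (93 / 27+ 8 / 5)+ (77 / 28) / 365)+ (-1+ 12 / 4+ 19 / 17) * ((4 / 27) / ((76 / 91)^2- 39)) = -2858672665933 / 212557015620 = -13.45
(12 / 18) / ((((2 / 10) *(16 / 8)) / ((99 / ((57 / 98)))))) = 5390 / 19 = 283.68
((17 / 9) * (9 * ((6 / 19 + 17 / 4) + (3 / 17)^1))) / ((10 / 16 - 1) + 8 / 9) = 110286 / 703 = 156.88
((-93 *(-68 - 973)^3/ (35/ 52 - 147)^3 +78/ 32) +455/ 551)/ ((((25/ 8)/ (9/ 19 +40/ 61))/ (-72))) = 875424167556128514051156/ 1004754027644025575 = 871282.07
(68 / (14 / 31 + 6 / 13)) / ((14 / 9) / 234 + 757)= 7214103 / 73335776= 0.10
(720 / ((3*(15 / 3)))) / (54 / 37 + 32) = 888 / 619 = 1.43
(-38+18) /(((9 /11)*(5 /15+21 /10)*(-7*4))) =550 /1533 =0.36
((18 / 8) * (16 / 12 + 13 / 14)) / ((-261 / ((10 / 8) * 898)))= -213275 / 9744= -21.89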